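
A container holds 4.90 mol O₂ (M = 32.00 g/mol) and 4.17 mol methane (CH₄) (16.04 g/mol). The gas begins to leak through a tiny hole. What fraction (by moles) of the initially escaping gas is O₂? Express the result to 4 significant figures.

The effusion rate of species i is ∝ p_i/√M_i ∝ n_i/√M_i.
x_O₂(eff) = (n_O₂/√M_O₂) / (n_O₂/√M_O₂ + n_CH₄/√M_CH₄)
= (4.90/√32.00) / (4.90/√32.00 + 4.17/√16.04) = 0.8662/(0.8662 + 1.041) = 0.4541.

0.4541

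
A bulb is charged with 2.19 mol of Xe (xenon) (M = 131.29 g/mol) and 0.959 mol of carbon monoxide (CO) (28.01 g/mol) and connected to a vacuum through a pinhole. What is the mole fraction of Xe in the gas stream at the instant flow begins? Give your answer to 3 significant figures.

0.513

The effusion rate of species i is ∝ p_i/√M_i ∝ n_i/√M_i.
x_Xe(eff) = (n_Xe/√M_Xe) / (n_Xe/√M_Xe + n_CO/√M_CO)
= (2.19/√131.29) / (2.19/√131.29 + 0.959/√28.01) = 0.1911/(0.1911 + 0.1812) = 0.513.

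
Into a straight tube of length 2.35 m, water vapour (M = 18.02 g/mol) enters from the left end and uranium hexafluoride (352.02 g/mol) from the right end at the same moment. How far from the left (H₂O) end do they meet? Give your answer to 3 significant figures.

1.92 m

The fronts meet when d_H₂O + d_UF₆ = L with d_H₂O/d_UF₆ = √(M_UF₆/M_H₂O) (Graham's law). Here √(M_UF₆/M_H₂O) = √(352.02/18.02) = 4.420.
With d_H₂O + d_UF₆ = 2.35 m, d_UF₆ = 2.35/(1 + 4.420) = 0.4336 m.
d_H₂O = 2.35 − 0.4336 = 1.92 m.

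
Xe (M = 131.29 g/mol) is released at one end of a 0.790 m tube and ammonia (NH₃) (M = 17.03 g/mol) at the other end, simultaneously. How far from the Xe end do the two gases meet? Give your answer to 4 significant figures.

Distances travelled in equal time are proportional to diffusion rates, so d_Xe/d_NH₃ = √(M_NH₃/M_Xe) = √(17.03/131.29) = 0.3602.
With d_Xe + d_NH₃ = 0.790 m, d_NH₃ = 0.790/(1 + 0.3602) = 0.5808 m.
d_Xe = 0.790 − 0.5808 = 0.2092 m.

0.2092 m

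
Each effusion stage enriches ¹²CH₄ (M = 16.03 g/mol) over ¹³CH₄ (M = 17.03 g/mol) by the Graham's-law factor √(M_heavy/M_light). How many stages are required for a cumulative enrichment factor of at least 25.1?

107

Per stage α = (17.03/16.03)^(1/2) = 1.06238^0.5, giving ln α = 0.03026.
Need α^N ≥ 25.1 ⇒ N ≥ ln(25.1) / ln α = 3.223 / 0.03026 = 106.52.
So at least 107 stages are needed.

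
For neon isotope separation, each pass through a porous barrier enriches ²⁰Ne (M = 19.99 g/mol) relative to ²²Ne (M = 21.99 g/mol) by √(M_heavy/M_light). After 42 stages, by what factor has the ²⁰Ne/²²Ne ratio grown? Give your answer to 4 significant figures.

7.407

The single-stage factor is √(M_heavy/M_light), so 42 stages give [√(21.99/19.99)]^42 = (21.99/19.99)^(42/2).
= 1.10005^21 = 7.407.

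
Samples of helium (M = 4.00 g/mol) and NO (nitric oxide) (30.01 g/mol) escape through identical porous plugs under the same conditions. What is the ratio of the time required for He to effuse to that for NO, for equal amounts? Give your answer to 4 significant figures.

By Graham's law, t_He/t_NO = √(M_He/M_NO) = √(4.00/30.01) = √0.1333 = 0.3651.

0.3651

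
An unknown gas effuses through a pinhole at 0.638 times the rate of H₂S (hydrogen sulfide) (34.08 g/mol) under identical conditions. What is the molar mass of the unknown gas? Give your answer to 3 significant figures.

83.7 g/mol

Since effusion rate ∝ 1/√M, rate_X/rate_H₂S = √(M_H₂S/M_X).
0.638 = √(34.08/M_X)
M_X = 34.08 / 0.638² = 34.08 / 0.4070 = 83.7 g/mol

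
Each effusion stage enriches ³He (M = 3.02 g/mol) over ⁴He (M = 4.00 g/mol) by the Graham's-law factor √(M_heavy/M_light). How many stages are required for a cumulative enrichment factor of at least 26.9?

With α = √(4.00/3.02) per stage, ln α = ½ ln(1.32450) = 0.1405.
Need α^N ≥ 26.9 ⇒ N ≥ ln(26.9) / ln α = 3.292 / 0.1405 = 23.43.
Rounding up, N = 24 stages.

24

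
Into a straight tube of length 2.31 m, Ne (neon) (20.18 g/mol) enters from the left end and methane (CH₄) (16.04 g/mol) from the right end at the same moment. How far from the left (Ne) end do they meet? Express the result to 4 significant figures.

Distances travelled in equal time are proportional to diffusion rates, so d_Ne/d_CH₄ = √(M_CH₄/M_Ne) = √(16.04/20.18) = 0.8915.
With d_Ne + d_CH₄ = 2.31 m, d_CH₄ = 2.31/(1 + 0.8915) = 1.221 m.
d_Ne = 2.31 − 1.221 = 1.089 m.

1.089 m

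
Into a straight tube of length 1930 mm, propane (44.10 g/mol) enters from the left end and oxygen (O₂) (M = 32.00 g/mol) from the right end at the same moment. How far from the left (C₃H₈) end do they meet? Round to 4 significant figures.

887.8 mm

The fronts meet when d_C₃H₈ + d_O₂ = L with d_C₃H₈/d_O₂ = √(M_O₂/M_C₃H₈) (Graham's law). Here √(M_O₂/M_C₃H₈) = √(32.00/44.10) = 0.8518.
With d_C₃H₈ + d_O₂ = 1930 mm, d_O₂ = 1930/(1 + 0.8518) = 1042 mm.
d_C₃H₈ = 1930 − 1042 = 887.8 mm.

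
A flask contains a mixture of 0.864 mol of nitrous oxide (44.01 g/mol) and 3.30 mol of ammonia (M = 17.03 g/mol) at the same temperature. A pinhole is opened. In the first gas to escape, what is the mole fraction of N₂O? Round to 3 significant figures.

0.140

Effusion rate of each component ∝ n_i/√M_i (partial pressure × 1/√M).
Mole fraction of N₂O in the effusate = (n_N₂O/√M_N₂O) / (n_N₂O/√M_N₂O + n_NH₃/√M_NH₃)
= (0.864/√44.01) / (0.864/√44.01 + 3.30/√17.03) = 0.1302/(0.1302 + 0.7997) = 0.140.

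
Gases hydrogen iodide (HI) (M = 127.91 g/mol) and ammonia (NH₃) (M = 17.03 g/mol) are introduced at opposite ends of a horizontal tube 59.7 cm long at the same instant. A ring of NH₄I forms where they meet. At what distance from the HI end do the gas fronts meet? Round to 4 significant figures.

Graham's law gives d_HI/d_NH₃ = rate_HI/rate_NH₃ = √(M_NH₃/M_HI) = √(17.03/127.91) = 0.3649.
With d_HI + d_NH₃ = 59.7 cm, d_NH₃ = 59.7/(1 + 0.3649) = 43.74 cm.
d_HI = 59.7 − 43.74 = 15.96 cm.

15.96 cm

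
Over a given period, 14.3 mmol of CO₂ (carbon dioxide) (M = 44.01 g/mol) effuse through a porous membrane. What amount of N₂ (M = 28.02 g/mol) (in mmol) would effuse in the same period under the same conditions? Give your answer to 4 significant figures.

17.92 mmol

From Graham's law, rate_N₂/rate_CO₂ = √(M_CO₂/M_N₂) = √(44.01/28.02) = √1.571 = 1.253.
So the amount for N₂ is 14.3 × 1.253 = 17.92 mmol.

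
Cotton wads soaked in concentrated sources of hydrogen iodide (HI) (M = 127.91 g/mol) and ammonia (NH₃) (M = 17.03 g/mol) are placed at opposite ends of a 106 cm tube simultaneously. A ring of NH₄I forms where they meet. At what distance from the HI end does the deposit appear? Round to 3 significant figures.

Graham's law gives d_HI/d_NH₃ = rate_HI/rate_NH₃ = √(M_NH₃/M_HI) = √(17.03/127.91) = 0.3649.
With d_HI + d_NH₃ = 106 cm, d_NH₃ = 106/(1 + 0.3649) = 77.66 cm.
d_HI = 106 − 77.66 = 28.3 cm.

28.3 cm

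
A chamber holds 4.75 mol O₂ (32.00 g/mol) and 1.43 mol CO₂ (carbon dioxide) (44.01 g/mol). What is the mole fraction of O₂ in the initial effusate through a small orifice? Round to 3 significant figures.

Each component's effusion rate ∝ (its partial pressure)·(1/√M) ∝ n_i/√M_i.
Mole fraction of O₂ in the effusate = (n_O₂/√M_O₂) / (n_O₂/√M_O₂ + n_CO₂/√M_CO₂)
= (4.75/√32.00) / (4.75/√32.00 + 1.43/√44.01) = 0.8397/(0.8397 + 0.2156) = 0.796.

0.796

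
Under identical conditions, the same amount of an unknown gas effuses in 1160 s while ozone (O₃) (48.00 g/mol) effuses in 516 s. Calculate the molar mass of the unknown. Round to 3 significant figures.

Since effusion rate ∝ 1/√M, t_X/t_O₃ = √(M_X/M_O₃).
1160/516 = 2.248 = √(M_X/48.00)
M_X = 48.00 × 2.248² = 48.00 × 5.054 = 243 g/mol

243 g/mol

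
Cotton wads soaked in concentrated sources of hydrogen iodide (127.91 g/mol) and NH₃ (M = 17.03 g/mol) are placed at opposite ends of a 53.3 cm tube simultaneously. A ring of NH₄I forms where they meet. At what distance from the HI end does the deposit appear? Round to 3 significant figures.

In equal time, each gas travels a distance ∝ its rate ∝ 1/√M, so d_HI/d_NH₃ = √(M_NH₃/M_HI) = √(17.03/127.91) = 0.3649.
With d_HI + d_NH₃ = 53.3 cm, d_NH₃ = 53.3/(1 + 0.3649) = 39.05 cm.
d_HI = 53.3 − 39.05 = 14.2 cm.

14.2 cm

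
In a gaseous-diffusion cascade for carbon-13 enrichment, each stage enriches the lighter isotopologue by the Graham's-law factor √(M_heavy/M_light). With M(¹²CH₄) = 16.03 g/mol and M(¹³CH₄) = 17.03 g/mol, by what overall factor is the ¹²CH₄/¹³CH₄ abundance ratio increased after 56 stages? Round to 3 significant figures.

After 56 stages the ratio has grown by (√(17.03/16.03))^56 = (17.03/16.03)^(56/2).
= 1.06238^28 = 5.44.

5.44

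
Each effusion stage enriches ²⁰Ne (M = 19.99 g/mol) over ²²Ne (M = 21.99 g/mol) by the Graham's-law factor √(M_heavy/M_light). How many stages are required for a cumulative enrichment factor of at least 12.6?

With α = √(21.99/19.99) per stage, ln α = ½ ln(1.10005) = 0.04768.
Need α^N ≥ 12.6 ⇒ N ≥ ln(12.6) / ln α = 2.534 / 0.04768 = 53.14.
Minimum whole number of stages: N = 54.

54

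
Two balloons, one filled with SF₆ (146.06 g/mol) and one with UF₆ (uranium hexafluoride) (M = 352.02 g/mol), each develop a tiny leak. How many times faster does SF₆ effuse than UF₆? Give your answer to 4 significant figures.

1.552

Graham's law gives rate_SF₆/rate_UF₆ = √(M_UF₆/M_SF₆) = √(352.02/146.06) = √2.410 = 1.552.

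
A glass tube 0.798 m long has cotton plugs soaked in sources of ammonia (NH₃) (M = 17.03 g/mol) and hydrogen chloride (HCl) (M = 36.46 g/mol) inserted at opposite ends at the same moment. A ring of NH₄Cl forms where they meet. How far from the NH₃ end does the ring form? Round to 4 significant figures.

0.4740 m

In equal time, each gas travels a distance ∝ its rate ∝ 1/√M, so d_NH₃/d_HCl = √(M_HCl/M_NH₃) = √(36.46/17.03) = 1.463.
With d_NH₃ + d_HCl = 0.798 m, d_HCl = 0.798/(1 + 1.463) = 0.3240 m.
d_NH₃ = 0.798 − 0.3240 = 0.4740 m.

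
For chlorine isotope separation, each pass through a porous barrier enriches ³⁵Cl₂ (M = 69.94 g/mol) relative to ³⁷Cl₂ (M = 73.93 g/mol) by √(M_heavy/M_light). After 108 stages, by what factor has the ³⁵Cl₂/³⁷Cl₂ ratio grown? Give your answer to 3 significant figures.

20.0

Overall factor = α^108 with α = √(73.93/69.94), i.e. (73.93/69.94)^(108/2).
= 1.05705^54 = 20.0.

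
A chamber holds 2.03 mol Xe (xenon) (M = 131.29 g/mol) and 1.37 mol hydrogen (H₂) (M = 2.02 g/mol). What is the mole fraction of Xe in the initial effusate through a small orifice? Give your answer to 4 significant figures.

0.1553

Effusion rate of each component ∝ n_i/√M_i (partial pressure × 1/√M).
So x_Xe in the escaping gas = (n_Xe/√M_Xe) / Σ(n_i/√M_i)
= (2.03/√131.29) / (2.03/√131.29 + 1.37/√2.02) = 0.1772/(0.1772 + 0.9639) = 0.1553.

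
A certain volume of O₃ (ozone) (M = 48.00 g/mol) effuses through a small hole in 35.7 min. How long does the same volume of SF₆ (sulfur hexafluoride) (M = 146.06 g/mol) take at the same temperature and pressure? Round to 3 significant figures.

From Graham's law, t_SF₆/t_O₃ = √(M_SF₆/M_O₃) = √(146.06/48.00) = √3.043 = 1.744.
So the time for SF₆ is 35.7 × 1.744 = 62.3 min.

62.3 min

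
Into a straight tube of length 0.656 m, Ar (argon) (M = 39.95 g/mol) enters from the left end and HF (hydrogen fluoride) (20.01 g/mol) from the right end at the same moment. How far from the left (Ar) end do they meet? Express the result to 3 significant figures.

0.272 m

In equal time, each gas travels a distance ∝ its rate ∝ 1/√M, so d_Ar/d_HF = √(M_HF/M_Ar) = √(20.01/39.95) = 0.7077.
With d_Ar + d_HF = 0.656 m, d_HF = 0.656/(1 + 0.7077) = 0.3841 m.
d_Ar = 0.656 − 0.3841 = 0.272 m.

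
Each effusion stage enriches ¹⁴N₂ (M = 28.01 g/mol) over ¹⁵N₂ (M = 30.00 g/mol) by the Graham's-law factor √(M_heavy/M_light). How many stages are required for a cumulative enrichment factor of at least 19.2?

87

Per stage α = (30.00/28.01)^(1/2) = 1.07105^0.5, giving ln α = 0.03432.
Need α^N ≥ 19.2 ⇒ N ≥ ln(19.2) / ln α = 2.955 / 0.03432 = 86.10.
Minimum whole number of stages: N = 87.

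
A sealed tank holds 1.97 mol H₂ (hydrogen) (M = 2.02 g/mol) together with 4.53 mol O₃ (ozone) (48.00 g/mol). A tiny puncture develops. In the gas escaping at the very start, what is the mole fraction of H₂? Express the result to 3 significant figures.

The effusion rate of species i is ∝ p_i/√M_i ∝ n_i/√M_i.
Mole fraction of H₂ in the effusate = (n_H₂/√M_H₂) / (n_H₂/√M_H₂ + n_O₃/√M_O₃)
= (1.97/√2.02) / (1.97/√2.02 + 4.53/√48.00) = 1.386/(1.386 + 0.6538) = 0.679.

0.679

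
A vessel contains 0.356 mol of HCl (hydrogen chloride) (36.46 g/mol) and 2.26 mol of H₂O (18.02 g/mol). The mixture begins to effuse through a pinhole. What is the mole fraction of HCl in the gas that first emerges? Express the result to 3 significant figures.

0.0997

Rate_i ∝ x_i/√M_i (Graham's law weighted by mole fraction), so the effusate composition follows n_i/√M_i.
Mole fraction of HCl in the effusate = (n_HCl/√M_HCl) / (n_HCl/√M_HCl + n_H₂O/√M_H₂O)
= (0.356/√36.46) / (0.356/√36.46 + 2.26/√18.02) = 0.05896/(0.05896 + 0.5324) = 0.0997.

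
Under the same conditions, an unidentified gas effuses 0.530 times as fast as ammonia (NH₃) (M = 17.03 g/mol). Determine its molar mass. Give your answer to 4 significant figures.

Graham's law gives rate_X/rate_NH₃ = √(M_NH₃/M_X).
0.530 = √(17.03/M_X)
M_X = 17.03 / 0.530² = 17.03 / 0.2809 = 60.63 g/mol

60.63 g/mol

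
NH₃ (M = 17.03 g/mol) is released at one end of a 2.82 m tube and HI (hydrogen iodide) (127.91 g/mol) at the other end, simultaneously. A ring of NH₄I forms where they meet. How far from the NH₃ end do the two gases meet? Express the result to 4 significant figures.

The fronts meet when d_NH₃ + d_HI = L with d_NH₃/d_HI = √(M_HI/M_NH₃) (Graham's law). Here √(M_HI/M_NH₃) = √(127.91/17.03) = 2.741.
With d_NH₃ + d_HI = 2.82 m, d_HI = 2.82/(1 + 2.741) = 0.7539 m.
d_NH₃ = 2.82 − 0.7539 = 2.066 m.

2.066 m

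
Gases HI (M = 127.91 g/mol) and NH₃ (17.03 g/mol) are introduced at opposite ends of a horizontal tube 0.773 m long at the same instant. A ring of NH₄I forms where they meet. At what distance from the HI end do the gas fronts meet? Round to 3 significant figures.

0.207 m

Distances travelled in equal time are proportional to diffusion rates, so d_HI/d_NH₃ = √(M_NH₃/M_HI) = √(17.03/127.91) = 0.3649.
With d_HI + d_NH₃ = 0.773 m, d_NH₃ = 0.773/(1 + 0.3649) = 0.5663 m.
d_HI = 0.773 − 0.5663 = 0.207 m.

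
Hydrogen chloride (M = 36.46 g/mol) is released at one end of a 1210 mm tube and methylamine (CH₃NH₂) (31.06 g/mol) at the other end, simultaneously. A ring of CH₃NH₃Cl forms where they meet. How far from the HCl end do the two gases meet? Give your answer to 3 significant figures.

The fronts meet when d_HCl + d_CH₃NH₂ = L with d_HCl/d_CH₃NH₂ = √(M_CH₃NH₂/M_HCl) (Graham's law). Here √(M_CH₃NH₂/M_HCl) = √(31.06/36.46) = 0.9230.
With d_HCl + d_CH₃NH₂ = 1210 mm, d_CH₃NH₂ = 1210/(1 + 0.9230) = 629.2 mm.
d_HCl = 1210 − 629.2 = 581 mm.

581 mm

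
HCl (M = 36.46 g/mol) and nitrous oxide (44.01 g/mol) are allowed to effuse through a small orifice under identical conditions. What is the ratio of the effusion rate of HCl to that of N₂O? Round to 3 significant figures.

1.10

From Graham's law, rate_HCl/rate_N₂O = √(M_N₂O/M_HCl) = √(44.01/36.46) = √1.207 = 1.10.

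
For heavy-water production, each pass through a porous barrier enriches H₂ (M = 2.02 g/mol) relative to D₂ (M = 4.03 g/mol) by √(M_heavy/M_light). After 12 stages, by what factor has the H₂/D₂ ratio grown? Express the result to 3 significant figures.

63.1

The single-stage factor is √(M_heavy/M_light), so 12 stages give [√(4.03/2.02)]^12 = (4.03/2.02)^(12/2).
= 1.99505^6 = 63.1.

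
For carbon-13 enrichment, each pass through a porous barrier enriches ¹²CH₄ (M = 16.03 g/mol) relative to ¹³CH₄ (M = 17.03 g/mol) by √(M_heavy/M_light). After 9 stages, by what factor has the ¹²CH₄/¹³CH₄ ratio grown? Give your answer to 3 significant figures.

1.31

The single-stage factor is √(M_heavy/M_light), so 9 stages give [√(17.03/16.03)]^9 = (17.03/16.03)^(9/2).
= 1.06238^(9/2) = 1.31.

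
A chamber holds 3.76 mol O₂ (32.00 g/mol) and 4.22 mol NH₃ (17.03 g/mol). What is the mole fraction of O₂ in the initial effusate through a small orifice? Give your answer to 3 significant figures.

The effusion rate of species i is ∝ p_i/√M_i ∝ n_i/√M_i.
So x_O₂ in the escaping gas = (n_O₂/√M_O₂) / Σ(n_i/√M_i)
= (3.76/√32.00) / (3.76/√32.00 + 4.22/√17.03) = 0.6647/(0.6647 + 1.023) = 0.394.

0.394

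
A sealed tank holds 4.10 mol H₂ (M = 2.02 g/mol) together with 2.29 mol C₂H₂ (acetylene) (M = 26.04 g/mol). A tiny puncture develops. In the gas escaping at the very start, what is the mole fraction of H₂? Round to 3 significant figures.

0.865

Rate_i ∝ x_i/√M_i (Graham's law weighted by mole fraction), so the effusate composition follows n_i/√M_i.
So x_H₂ in the escaping gas = (n_H₂/√M_H₂) / Σ(n_i/√M_i)
= (4.10/√2.02) / (4.10/√2.02 + 2.29/√26.04) = 2.885/(2.885 + 0.4488) = 0.865.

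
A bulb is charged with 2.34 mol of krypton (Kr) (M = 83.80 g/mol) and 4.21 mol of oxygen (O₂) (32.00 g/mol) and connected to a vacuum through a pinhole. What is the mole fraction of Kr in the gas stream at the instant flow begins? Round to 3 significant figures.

0.256

Each component's effusion rate ∝ (its partial pressure)·(1/√M) ∝ n_i/√M_i.
x_Kr(eff) = (n_Kr/√M_Kr) / (n_Kr/√M_Kr + n_O₂/√M_O₂)
= (2.34/√83.80) / (2.34/√83.80 + 4.21/√32.00) = 0.2556/(0.2556 + 0.7442) = 0.256.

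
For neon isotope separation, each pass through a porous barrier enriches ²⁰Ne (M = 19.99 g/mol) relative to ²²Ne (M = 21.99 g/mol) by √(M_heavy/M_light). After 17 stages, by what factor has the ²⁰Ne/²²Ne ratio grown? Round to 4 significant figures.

Overall factor = α^17 with α = √(21.99/19.99), i.e. (21.99/19.99)^(17/2).
= 1.10005^(17/2) = 2.249.

2.249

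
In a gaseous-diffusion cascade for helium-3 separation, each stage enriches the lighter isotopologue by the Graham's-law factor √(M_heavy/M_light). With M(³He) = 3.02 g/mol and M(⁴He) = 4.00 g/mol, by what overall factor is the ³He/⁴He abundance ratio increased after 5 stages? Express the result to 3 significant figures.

Each stage multiplies the ratio by α = √(4.00/3.02), so after 5 stages the overall factor is α^5 = (4.00/3.02)^(5/2).
= 1.32450^(5/2) = 2.02.

2.02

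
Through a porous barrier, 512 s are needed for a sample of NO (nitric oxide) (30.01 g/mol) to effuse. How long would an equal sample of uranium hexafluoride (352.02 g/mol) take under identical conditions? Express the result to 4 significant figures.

Using Graham's law: t_UF₆/t_NO = √(M_UF₆/M_NO) = √(352.02/30.01) = √11.73 = 3.425.
So the time for UF₆ is 512 × 3.425 = 1754 s.

1754 s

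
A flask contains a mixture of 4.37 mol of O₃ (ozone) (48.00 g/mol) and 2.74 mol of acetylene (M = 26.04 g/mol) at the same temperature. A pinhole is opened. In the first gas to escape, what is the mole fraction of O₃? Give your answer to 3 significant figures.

0.540

Each component's effusion rate ∝ (its partial pressure)·(1/√M) ∝ n_i/√M_i.
x_O₃(eff) = (n_O₃/√M_O₃) / (n_O₃/√M_O₃ + n_C₂H₂/√M_C₂H₂)
= (4.37/√48.00) / (4.37/√48.00 + 2.74/√26.04) = 0.6308/(0.6308 + 0.5369) = 0.540.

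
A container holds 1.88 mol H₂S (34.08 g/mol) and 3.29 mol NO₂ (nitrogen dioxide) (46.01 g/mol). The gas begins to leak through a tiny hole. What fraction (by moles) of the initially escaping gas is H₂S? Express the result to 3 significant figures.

Effusion rate of each component ∝ n_i/√M_i (partial pressure × 1/√M).
Mole fraction of H₂S in the effusate = (n_H₂S/√M_H₂S) / (n_H₂S/√M_H₂S + n_NO₂/√M_NO₂)
= (1.88/√34.08) / (1.88/√34.08 + 3.29/√46.01) = 0.3220/(0.3220 + 0.4850) = 0.399.

0.399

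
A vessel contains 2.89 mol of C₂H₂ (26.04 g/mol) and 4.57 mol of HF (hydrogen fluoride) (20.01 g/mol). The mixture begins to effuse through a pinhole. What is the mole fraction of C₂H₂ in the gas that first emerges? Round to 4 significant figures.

Rate_i ∝ x_i/√M_i (Graham's law weighted by mole fraction), so the effusate composition follows n_i/√M_i.
Mole fraction of C₂H₂ in the effusate = (n_C₂H₂/√M_C₂H₂) / (n_C₂H₂/√M_C₂H₂ + n_HF/√M_HF)
= (2.89/√26.04) / (2.89/√26.04 + 4.57/√20.01) = 0.5663/(0.5663 + 1.022) = 0.3566.

0.3566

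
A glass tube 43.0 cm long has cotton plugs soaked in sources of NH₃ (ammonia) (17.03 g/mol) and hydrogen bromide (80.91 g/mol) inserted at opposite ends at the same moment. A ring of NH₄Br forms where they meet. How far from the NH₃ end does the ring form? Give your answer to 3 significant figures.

Distances travelled in equal time are proportional to diffusion rates, so d_NH₃/d_HBr = √(M_HBr/M_NH₃) = √(80.91/17.03) = 2.180.
With d_NH₃ + d_HBr = 43.0 cm, d_HBr = 43.0/(1 + 2.180) = 13.52 cm.
d_NH₃ = 43.0 − 13.52 = 29.5 cm.

29.5 cm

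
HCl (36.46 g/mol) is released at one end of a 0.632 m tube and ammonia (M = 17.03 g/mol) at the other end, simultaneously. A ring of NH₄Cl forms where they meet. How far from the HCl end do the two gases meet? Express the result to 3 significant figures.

The fronts meet when d_HCl + d_NH₃ = L with d_HCl/d_NH₃ = √(M_NH₃/M_HCl) (Graham's law). Here √(M_NH₃/M_HCl) = √(17.03/36.46) = 0.6834.
With d_HCl + d_NH₃ = 0.632 m, d_NH₃ = 0.632/(1 + 0.6834) = 0.3754 m.
d_HCl = 0.632 − 0.3754 = 0.257 m.

0.257 m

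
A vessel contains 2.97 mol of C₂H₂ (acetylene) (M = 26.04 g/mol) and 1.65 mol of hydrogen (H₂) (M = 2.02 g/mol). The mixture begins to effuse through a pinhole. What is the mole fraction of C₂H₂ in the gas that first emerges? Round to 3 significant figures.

Rate_i ∝ x_i/√M_i (Graham's law weighted by mole fraction), so the effusate composition follows n_i/√M_i.
x_C₂H₂(eff) = (n_C₂H₂/√M_C₂H₂) / (n_C₂H₂/√M_C₂H₂ + n_H₂/√M_H₂)
= (2.97/√26.04) / (2.97/√26.04 + 1.65/√2.02) = 0.5820/(0.5820 + 1.161) = 0.334.

0.334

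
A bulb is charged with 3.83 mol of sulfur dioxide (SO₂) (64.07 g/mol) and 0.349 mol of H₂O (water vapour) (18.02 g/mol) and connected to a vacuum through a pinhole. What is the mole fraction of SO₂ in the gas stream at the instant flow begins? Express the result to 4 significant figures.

Each component's effusion rate ∝ (its partial pressure)·(1/√M) ∝ n_i/√M_i.
So x_SO₂ in the escaping gas = (n_SO₂/√M_SO₂) / Σ(n_i/√M_i)
= (3.83/√64.07) / (3.83/√64.07 + 0.349/√18.02) = 0.4785/(0.4785 + 0.08221) = 0.8534.

0.8534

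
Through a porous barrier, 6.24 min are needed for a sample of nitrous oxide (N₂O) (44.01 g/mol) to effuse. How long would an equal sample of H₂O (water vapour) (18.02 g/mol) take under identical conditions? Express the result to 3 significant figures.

Graham's law gives t_H₂O/t_N₂O = √(M_H₂O/M_N₂O) = √(18.02/44.01) = √0.4095 = 0.6399.
So the time for H₂O is 6.24 × 0.6399 = 3.99 min.

3.99 min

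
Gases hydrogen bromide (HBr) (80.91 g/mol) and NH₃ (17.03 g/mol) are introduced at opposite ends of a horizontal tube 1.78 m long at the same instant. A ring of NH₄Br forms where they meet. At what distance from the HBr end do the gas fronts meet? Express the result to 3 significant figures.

0.560 m

The fronts meet when d_HBr + d_NH₃ = L with d_HBr/d_NH₃ = √(M_NH₃/M_HBr) (Graham's law). Here √(M_NH₃/M_HBr) = √(17.03/80.91) = 0.4588.
With d_HBr + d_NH₃ = 1.78 m, d_NH₃ = 1.78/(1 + 0.4588) = 1.220 m.
d_HBr = 1.78 − 1.220 = 0.560 m.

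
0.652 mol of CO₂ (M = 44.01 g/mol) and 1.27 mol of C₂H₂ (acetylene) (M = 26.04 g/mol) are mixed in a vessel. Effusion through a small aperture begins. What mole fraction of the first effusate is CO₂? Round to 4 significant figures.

Effusion rate of each component ∝ n_i/√M_i (partial pressure × 1/√M).
Mole fraction of CO₂ in the effusate = (n_CO₂/√M_CO₂) / (n_CO₂/√M_CO₂ + n_C₂H₂/√M_C₂H₂)
= (0.652/√44.01) / (0.652/√44.01 + 1.27/√26.04) = 0.09828/(0.09828 + 0.2489) = 0.2831.

0.2831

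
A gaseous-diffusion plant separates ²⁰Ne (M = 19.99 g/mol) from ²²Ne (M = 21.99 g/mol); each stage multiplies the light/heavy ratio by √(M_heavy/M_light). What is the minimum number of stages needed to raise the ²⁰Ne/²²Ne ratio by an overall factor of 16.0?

Per stage α = (21.99/19.99)^(1/2) = 1.10005^0.5, giving ln α = 0.04768.
Need α^N ≥ 16.0 ⇒ N ≥ ln(16.0) / ln α = 2.773 / 0.04768 = 58.15.
Rounding up, N = 59 stages.

59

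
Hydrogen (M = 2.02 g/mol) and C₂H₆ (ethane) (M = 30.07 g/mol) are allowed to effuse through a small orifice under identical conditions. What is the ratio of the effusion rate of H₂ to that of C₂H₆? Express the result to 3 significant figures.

3.86

By Graham's law, rate_H₂/rate_C₂H₆ = √(M_C₂H₆/M_H₂) = √(30.07/2.02) = √14.89 = 3.86.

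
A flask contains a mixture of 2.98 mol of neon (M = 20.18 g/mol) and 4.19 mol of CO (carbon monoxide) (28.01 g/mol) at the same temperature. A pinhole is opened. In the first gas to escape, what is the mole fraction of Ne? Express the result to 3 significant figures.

0.456

Effusion rate of each component ∝ n_i/√M_i (partial pressure × 1/√M).
Mole fraction of Ne in the effusate = (n_Ne/√M_Ne) / (n_Ne/√M_Ne + n_CO/√M_CO)
= (2.98/√20.18) / (2.98/√20.18 + 4.19/√28.01) = 0.6634/(0.6634 + 0.7917) = 0.456.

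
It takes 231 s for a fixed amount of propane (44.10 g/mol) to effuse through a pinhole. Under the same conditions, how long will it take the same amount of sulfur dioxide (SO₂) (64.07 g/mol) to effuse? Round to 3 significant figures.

278 s

Since effusion rate ∝ 1/√M, t_SO₂/t_C₃H₈ = √(M_SO₂/M_C₃H₈) = √(64.07/44.10) = √1.453 = 1.205.
So the time for SO₂ is 231 × 1.205 = 278 s.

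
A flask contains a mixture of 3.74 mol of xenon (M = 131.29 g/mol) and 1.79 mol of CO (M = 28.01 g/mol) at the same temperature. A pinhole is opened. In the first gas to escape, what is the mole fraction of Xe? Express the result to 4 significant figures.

Rate_i ∝ x_i/√M_i (Graham's law weighted by mole fraction), so the effusate composition follows n_i/√M_i.
So x_Xe in the escaping gas = (n_Xe/√M_Xe) / Σ(n_i/√M_i)
= (3.74/√131.29) / (3.74/√131.29 + 1.79/√28.01) = 0.3264/(0.3264 + 0.3382) = 0.4911.

0.4911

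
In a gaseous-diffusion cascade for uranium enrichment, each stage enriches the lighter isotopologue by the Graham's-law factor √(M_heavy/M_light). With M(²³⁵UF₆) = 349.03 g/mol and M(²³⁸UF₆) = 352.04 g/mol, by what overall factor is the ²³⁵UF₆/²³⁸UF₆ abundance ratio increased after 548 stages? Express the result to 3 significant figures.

10.5

Each stage multiplies the ratio by α = √(352.04/349.03), so after 548 stages the overall factor is α^548 = (352.04/349.03)^(548/2).
= 1.00862^274 = 10.5.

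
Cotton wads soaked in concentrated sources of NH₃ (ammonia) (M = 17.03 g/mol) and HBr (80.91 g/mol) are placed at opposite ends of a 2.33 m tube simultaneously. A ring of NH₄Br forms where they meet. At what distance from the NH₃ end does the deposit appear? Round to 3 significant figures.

In equal time, each gas travels a distance ∝ its rate ∝ 1/√M, so d_NH₃/d_HBr = √(M_HBr/M_NH₃) = √(80.91/17.03) = 2.180.
With d_NH₃ + d_HBr = 2.33 m, d_HBr = 2.33/(1 + 2.180) = 0.7328 m.
d_NH₃ = 2.33 − 0.7328 = 1.60 m.

1.60 m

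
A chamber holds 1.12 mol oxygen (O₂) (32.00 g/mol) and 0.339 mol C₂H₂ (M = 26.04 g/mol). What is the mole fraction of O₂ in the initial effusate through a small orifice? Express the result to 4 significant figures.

0.7488

Each component's effusion rate ∝ (its partial pressure)·(1/√M) ∝ n_i/√M_i.
So x_O₂ in the escaping gas = (n_O₂/√M_O₂) / Σ(n_i/√M_i)
= (1.12/√32.00) / (1.12/√32.00 + 0.339/√26.04) = 0.1980/(0.1980 + 0.06643) = 0.7488.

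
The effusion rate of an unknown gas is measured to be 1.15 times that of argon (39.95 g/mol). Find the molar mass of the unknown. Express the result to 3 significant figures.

Since effusion rate ∝ 1/√M, rate_X/rate_Ar = √(M_Ar/M_X).
1.15 = √(39.95/M_X)
M_X = 39.95 / 1.15² = 39.95 / 1.322 = 30.2 g/mol

30.2 g/mol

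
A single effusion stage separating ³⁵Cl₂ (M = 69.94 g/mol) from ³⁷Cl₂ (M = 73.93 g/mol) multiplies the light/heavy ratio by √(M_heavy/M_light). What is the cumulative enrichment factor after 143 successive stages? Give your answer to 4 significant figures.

After 143 stages the ratio has grown by (√(73.93/69.94))^143 = (73.93/69.94)^(143/2).
= 1.05705^(143/2) = 52.82.

52.82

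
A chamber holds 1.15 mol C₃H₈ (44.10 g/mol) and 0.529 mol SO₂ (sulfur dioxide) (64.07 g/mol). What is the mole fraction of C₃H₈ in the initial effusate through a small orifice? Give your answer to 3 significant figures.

Effusion rate of each component ∝ n_i/√M_i (partial pressure × 1/√M).
Mole fraction of C₃H₈ in the effusate = (n_C₃H₈/√M_C₃H₈) / (n_C₃H₈/√M_C₃H₈ + n_SO₂/√M_SO₂)
= (1.15/√44.10) / (1.15/√44.10 + 0.529/√64.07) = 0.1732/(0.1732 + 0.06609) = 0.724.

0.724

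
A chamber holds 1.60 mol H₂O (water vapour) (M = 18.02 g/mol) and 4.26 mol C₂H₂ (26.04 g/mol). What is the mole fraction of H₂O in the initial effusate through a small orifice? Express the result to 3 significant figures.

Each component's effusion rate ∝ (its partial pressure)·(1/√M) ∝ n_i/√M_i.
So x_H₂O in the escaping gas = (n_H₂O/√M_H₂O) / Σ(n_i/√M_i)
= (1.60/√18.02) / (1.60/√18.02 + 4.26/√26.04) = 0.3769/(0.3769 + 0.8348) = 0.311.

0.311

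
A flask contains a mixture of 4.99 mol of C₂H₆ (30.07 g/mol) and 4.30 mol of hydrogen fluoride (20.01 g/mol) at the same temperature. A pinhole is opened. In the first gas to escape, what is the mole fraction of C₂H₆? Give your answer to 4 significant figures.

0.4863

Each component's effusion rate ∝ (its partial pressure)·(1/√M) ∝ n_i/√M_i.
So x_C₂H₆ in the escaping gas = (n_C₂H₆/√M_C₂H₆) / Σ(n_i/√M_i)
= (4.99/√30.07) / (4.99/√30.07 + 4.30/√20.01) = 0.9100/(0.9100 + 0.9613) = 0.4863.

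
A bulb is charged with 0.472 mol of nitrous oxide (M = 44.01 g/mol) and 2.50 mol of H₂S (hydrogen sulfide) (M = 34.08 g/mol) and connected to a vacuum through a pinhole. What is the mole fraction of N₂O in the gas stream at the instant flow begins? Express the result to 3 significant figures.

Rate_i ∝ x_i/√M_i (Graham's law weighted by mole fraction), so the effusate composition follows n_i/√M_i.
Mole fraction of N₂O in the effusate = (n_N₂O/√M_N₂O) / (n_N₂O/√M_N₂O + n_H₂S/√M_H₂S)
= (0.472/√44.01) / (0.472/√44.01 + 2.50/√34.08) = 0.07115/(0.07115 + 0.4282) = 0.142.

0.142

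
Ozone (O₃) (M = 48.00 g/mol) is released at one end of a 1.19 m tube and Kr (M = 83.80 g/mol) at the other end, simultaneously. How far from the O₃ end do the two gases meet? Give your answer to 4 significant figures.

Distances travelled in equal time are proportional to diffusion rates, so d_O₃/d_Kr = √(M_Kr/M_O₃) = √(83.80/48.00) = 1.321.
With d_O₃ + d_Kr = 1.19 m, d_Kr = 1.19/(1 + 1.321) = 0.5126 m.
d_O₃ = 1.19 − 0.5126 = 0.6774 m.

0.6774 m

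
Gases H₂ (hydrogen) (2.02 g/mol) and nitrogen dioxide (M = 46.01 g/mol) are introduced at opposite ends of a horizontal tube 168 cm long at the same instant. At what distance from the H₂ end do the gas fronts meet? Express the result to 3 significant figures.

In equal time, each gas travels a distance ∝ its rate ∝ 1/√M, so d_H₂/d_NO₂ = √(M_NO₂/M_H₂) = √(46.01/2.02) = 4.773.
With d_H₂ + d_NO₂ = 168 cm, d_NO₂ = 168/(1 + 4.773) = 29.10 cm.
d_H₂ = 168 − 29.10 = 139 cm.

139 cm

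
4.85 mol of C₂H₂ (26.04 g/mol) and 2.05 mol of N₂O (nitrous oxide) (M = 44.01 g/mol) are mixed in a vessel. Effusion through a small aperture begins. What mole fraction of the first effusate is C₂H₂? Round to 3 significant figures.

Effusion rate of each component ∝ n_i/√M_i (partial pressure × 1/√M).
x_C₂H₂(eff) = (n_C₂H₂/√M_C₂H₂) / (n_C₂H₂/√M_C₂H₂ + n_N₂O/√M_N₂O)
= (4.85/√26.04) / (4.85/√26.04 + 2.05/√44.01) = 0.9504/(0.9504 + 0.3090) = 0.755.

0.755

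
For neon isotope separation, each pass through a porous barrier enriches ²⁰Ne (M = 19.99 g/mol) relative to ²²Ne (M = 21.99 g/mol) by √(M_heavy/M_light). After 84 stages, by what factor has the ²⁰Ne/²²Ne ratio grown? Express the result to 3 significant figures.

The single-stage factor is √(M_heavy/M_light), so 84 stages give [√(21.99/19.99)]^84 = (21.99/19.99)^(84/2).
= 1.10005^42 = 54.9.

54.9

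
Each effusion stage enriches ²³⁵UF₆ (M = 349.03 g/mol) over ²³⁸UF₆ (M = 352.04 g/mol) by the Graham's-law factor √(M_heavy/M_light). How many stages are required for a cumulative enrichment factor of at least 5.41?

394

Per stage α = (352.04/349.03)^(1/2) = 1.00862^0.5, giving ln α = 0.004293.
Need α^N ≥ 5.41 ⇒ N ≥ ln(5.41) / ln α = 1.688 / 0.004293 = 393.21.
Minimum whole number of stages: N = 394.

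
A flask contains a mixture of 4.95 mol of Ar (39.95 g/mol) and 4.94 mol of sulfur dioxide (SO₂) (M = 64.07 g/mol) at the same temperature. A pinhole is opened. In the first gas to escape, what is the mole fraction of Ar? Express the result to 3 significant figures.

0.559

Effusion rate of each component ∝ n_i/√M_i (partial pressure × 1/√M).
x_Ar(eff) = (n_Ar/√M_Ar) / (n_Ar/√M_Ar + n_SO₂/√M_SO₂)
= (4.95/√39.95) / (4.95/√39.95 + 4.94/√64.07) = 0.7832/(0.7832 + 0.6172) = 0.559.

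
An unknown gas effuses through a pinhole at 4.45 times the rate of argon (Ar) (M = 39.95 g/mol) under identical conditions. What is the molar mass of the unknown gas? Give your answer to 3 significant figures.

By Graham's law, rate_X/rate_Ar = √(M_Ar/M_X).
4.45 = √(39.95/M_X)
M_X = 39.95 / 4.45² = 39.95 / 19.80 = 2.02 g/mol

2.02 g/mol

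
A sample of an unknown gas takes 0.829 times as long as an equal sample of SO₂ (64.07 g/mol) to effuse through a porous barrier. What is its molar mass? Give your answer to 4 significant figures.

Since effusion rate ∝ 1/√M, t_X/t_SO₂ = √(M_X/M_SO₂).
0.829 = √(M_X/64.07)
M_X = 64.07 × 0.829² = 64.07 × 0.6872 = 44.03 g/mol

44.03 g/mol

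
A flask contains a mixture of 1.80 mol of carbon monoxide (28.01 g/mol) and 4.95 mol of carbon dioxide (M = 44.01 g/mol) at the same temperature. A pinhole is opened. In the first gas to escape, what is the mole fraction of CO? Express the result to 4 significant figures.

0.3131

The effusion rate of species i is ∝ p_i/√M_i ∝ n_i/√M_i.
So x_CO in the escaping gas = (n_CO/√M_CO) / Σ(n_i/√M_i)
= (1.80/√28.01) / (1.80/√28.01 + 4.95/√44.01) = 0.3401/(0.3401 + 0.7462) = 0.3131.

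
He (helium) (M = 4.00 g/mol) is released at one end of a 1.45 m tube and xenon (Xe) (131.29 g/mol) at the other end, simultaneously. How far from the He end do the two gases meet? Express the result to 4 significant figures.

The fronts meet when d_He + d_Xe = L with d_He/d_Xe = √(M_Xe/M_He) (Graham's law). Here √(M_Xe/M_He) = √(131.29/4.00) = 5.729.
With d_He + d_Xe = 1.45 m, d_Xe = 1.45/(1 + 5.729) = 0.2155 m.
d_He = 1.45 − 0.2155 = 1.235 m.

1.235 m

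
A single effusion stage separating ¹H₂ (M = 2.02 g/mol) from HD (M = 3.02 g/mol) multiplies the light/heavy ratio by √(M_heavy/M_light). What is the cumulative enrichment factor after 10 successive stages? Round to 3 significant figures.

Overall factor = α^10 with α = √(3.02/2.02), i.e. (3.02/2.02)^(10/2).
= 1.49505^5 = 7.47.

7.47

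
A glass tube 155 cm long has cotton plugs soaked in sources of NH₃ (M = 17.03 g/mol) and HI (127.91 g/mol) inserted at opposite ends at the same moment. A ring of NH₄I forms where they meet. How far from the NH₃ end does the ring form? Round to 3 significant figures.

114 cm

Graham's law gives d_NH₃/d_HI = rate_NH₃/rate_HI = √(M_HI/M_NH₃) = √(127.91/17.03) = 2.741.
With d_NH₃ + d_HI = 155 cm, d_HI = 155/(1 + 2.741) = 41.44 cm.
d_NH₃ = 155 − 41.44 = 114 cm.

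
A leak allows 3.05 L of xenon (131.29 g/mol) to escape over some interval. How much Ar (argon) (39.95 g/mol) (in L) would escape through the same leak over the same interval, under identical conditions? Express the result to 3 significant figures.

5.53 L

Graham's law gives rate_Ar/rate_Xe = √(M_Xe/M_Ar) = √(131.29/39.95) = √3.286 = 1.813.
So the volume for Ar is 3.05 × 1.813 = 5.53 L.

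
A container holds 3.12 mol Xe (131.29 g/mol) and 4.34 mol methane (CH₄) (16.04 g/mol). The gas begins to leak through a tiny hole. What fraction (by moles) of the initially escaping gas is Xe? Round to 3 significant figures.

Effusion rate of each component ∝ n_i/√M_i (partial pressure × 1/√M).
So x_Xe in the escaping gas = (n_Xe/√M_Xe) / Σ(n_i/√M_i)
= (3.12/√131.29) / (3.12/√131.29 + 4.34/√16.04) = 0.2723/(0.2723 + 1.084) = 0.201.

0.201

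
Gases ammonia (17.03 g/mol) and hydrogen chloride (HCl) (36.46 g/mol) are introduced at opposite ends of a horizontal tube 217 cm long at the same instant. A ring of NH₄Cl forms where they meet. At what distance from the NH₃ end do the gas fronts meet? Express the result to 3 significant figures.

Distances travelled in equal time are proportional to diffusion rates, so d_NH₃/d_HCl = √(M_HCl/M_NH₃) = √(36.46/17.03) = 1.463.
With d_NH₃ + d_HCl = 217 cm, d_HCl = 217/(1 + 1.463) = 88.10 cm.
d_NH₃ = 217 − 88.10 = 129 cm.

129 cm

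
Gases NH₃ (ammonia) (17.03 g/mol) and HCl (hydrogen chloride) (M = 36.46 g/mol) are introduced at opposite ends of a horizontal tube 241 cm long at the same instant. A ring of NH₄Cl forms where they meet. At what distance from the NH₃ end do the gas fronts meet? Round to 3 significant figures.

143 cm

Graham's law gives d_NH₃/d_HCl = rate_NH₃/rate_HCl = √(M_HCl/M_NH₃) = √(36.46/17.03) = 1.463.
With d_NH₃ + d_HCl = 241 cm, d_HCl = 241/(1 + 1.463) = 97.84 cm.
d_NH₃ = 241 − 97.84 = 143 cm.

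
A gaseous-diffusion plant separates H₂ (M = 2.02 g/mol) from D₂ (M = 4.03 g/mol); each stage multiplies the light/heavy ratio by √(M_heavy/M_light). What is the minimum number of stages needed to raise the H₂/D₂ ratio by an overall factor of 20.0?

9

With α = √(4.03/2.02) per stage, ln α = ½ ln(1.99505) = 0.3453.
Need α^N ≥ 20.0 ⇒ N ≥ ln(20.0) / ln α = 2.996 / 0.3453 = 8.67.
Minimum whole number of stages: N = 9.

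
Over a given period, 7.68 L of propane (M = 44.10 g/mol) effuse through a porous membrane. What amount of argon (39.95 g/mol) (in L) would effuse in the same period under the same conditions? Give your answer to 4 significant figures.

8.069 L

By Graham's law, rate_Ar/rate_C₃H₈ = √(M_C₃H₈/M_Ar) = √(44.10/39.95) = √1.104 = 1.051.
So the volume for Ar is 7.68 × 1.051 = 8.069 L.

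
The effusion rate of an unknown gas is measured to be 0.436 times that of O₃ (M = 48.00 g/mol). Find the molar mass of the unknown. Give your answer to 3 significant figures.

253 g/mol

Since effusion rate ∝ 1/√M, rate_X/rate_O₃ = √(M_O₃/M_X).
0.436 = √(48.00/M_X)
M_X = 48.00 / 0.436² = 48.00 / 0.1901 = 253 g/mol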